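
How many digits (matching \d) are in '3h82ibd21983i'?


\d matches any digit 0-9.
Scanning '3h82ibd21983i':
  pos 0: '3' -> DIGIT
  pos 2: '8' -> DIGIT
  pos 3: '2' -> DIGIT
  pos 7: '2' -> DIGIT
  pos 8: '1' -> DIGIT
  pos 9: '9' -> DIGIT
  pos 10: '8' -> DIGIT
  pos 11: '3' -> DIGIT
Digits found: ['3', '8', '2', '2', '1', '9', '8', '3']
Total: 8

8


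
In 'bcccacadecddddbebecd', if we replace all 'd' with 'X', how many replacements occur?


re.sub('d', 'X', text) replaces every occurrence of 'd' with 'X'.
Text: 'bcccacadecddddbebecd'
Scanning for 'd':
  pos 7: 'd' -> replacement #1
  pos 10: 'd' -> replacement #2
  pos 11: 'd' -> replacement #3
  pos 12: 'd' -> replacement #4
  pos 13: 'd' -> replacement #5
  pos 19: 'd' -> replacement #6
Total replacements: 6

6


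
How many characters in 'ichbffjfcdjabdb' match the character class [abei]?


Character class [abei] matches any of: {a, b, e, i}
Scanning string 'ichbffjfcdjabdb' character by character:
  pos 0: 'i' -> MATCH
  pos 1: 'c' -> no
  pos 2: 'h' -> no
  pos 3: 'b' -> MATCH
  pos 4: 'f' -> no
  pos 5: 'f' -> no
  pos 6: 'j' -> no
  pos 7: 'f' -> no
  pos 8: 'c' -> no
  pos 9: 'd' -> no
  pos 10: 'j' -> no
  pos 11: 'a' -> MATCH
  pos 12: 'b' -> MATCH
  pos 13: 'd' -> no
  pos 14: 'b' -> MATCH
Total matches: 5

5


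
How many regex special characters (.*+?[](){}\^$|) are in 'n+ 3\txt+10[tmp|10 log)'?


Regex special characters are: . * + ? [ ] ( ) { } \ ^ $ |
Scanning 'n+ 3\txt+10[tmp|10 log)':
  pos 1: '+' -> SPECIAL
  pos 4: '\' -> SPECIAL
  pos 8: '+' -> SPECIAL
  pos 11: '[' -> SPECIAL
  pos 15: '|' -> SPECIAL
  pos 22: ')' -> SPECIAL
Special chars found: ['+', '\\', '+', '[', '|', ')']
Total: 6

6


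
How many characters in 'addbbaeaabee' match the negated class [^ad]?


Negated class [^ad] matches any char NOT in {a, d}
Scanning 'addbbaeaabee':
  pos 0: 'a' -> no (excluded)
  pos 1: 'd' -> no (excluded)
  pos 2: 'd' -> no (excluded)
  pos 3: 'b' -> MATCH
  pos 4: 'b' -> MATCH
  pos 5: 'a' -> no (excluded)
  pos 6: 'e' -> MATCH
  pos 7: 'a' -> no (excluded)
  pos 8: 'a' -> no (excluded)
  pos 9: 'b' -> MATCH
  pos 10: 'e' -> MATCH
  pos 11: 'e' -> MATCH
Total matches: 6

6


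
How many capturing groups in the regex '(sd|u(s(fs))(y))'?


To count capturing groups, count each '(' that starts a group.
Pattern: '(sd|u(s(fs))(y))'
Walking through the pattern:
  Position 0: '(' -> group #1
  Position 5: '(' -> group #2
  Position 7: '(' -> group #3
  Position 12: '(' -> group #4
Total capturing groups: 4

4


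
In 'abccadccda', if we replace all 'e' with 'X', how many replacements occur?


re.sub('e', 'X', text) replaces every occurrence of 'e' with 'X'.
Text: 'abccadccda'
Scanning for 'e':
Total replacements: 0

0


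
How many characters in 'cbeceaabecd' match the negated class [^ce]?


Negated class [^ce] matches any char NOT in {c, e}
Scanning 'cbeceaabecd':
  pos 0: 'c' -> no (excluded)
  pos 1: 'b' -> MATCH
  pos 2: 'e' -> no (excluded)
  pos 3: 'c' -> no (excluded)
  pos 4: 'e' -> no (excluded)
  pos 5: 'a' -> MATCH
  pos 6: 'a' -> MATCH
  pos 7: 'b' -> MATCH
  pos 8: 'e' -> no (excluded)
  pos 9: 'c' -> no (excluded)
  pos 10: 'd' -> MATCH
Total matches: 5

5


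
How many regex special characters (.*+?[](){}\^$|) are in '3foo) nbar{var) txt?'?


Regex special characters are: . * + ? [ ] ( ) { } \ ^ $ |
Scanning '3foo) nbar{var) txt?':
  pos 4: ')' -> SPECIAL
  pos 10: '{' -> SPECIAL
  pos 14: ')' -> SPECIAL
  pos 19: '?' -> SPECIAL
Special chars found: [')', '{', ')', '?']
Total: 4

4


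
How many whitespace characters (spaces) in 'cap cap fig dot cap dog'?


\s matches whitespace characters (spaces, tabs, etc.).
Text: 'cap cap fig dot cap dog'
This text has 6 words separated by spaces.
Number of spaces = number of words - 1 = 6 - 1 = 5

5


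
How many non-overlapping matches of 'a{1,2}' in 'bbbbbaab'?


Pattern 'a{1,2}' matches between 1 and 2 consecutive a's (greedy).
String: 'bbbbbaab'
Finding runs of a's and applying greedy matching:
  Run at pos 5: 'aa' (length 2)
Matches: ['aa']
Count: 1

1


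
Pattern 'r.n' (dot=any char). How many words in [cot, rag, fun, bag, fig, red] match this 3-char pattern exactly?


Pattern 'r.n' means: starts with 'r', any single char, ends with 'n'.
Checking each word (must be exactly 3 chars):
  'cot' (len=3): no
  'rag' (len=3): no
  'fun' (len=3): no
  'bag' (len=3): no
  'fig' (len=3): no
  'red' (len=3): no
Matching words: []
Total: 0

0


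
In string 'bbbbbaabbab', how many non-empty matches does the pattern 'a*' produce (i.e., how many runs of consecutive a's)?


Pattern 'a*' matches zero or more a's. We want non-empty runs of consecutive a's.
String: 'bbbbbaabbab'
Walking through the string to find runs of a's:
  Run 1: positions 5-6 -> 'aa'
  Run 2: positions 9-9 -> 'a'
Non-empty runs found: ['aa', 'a']
Count: 2

2


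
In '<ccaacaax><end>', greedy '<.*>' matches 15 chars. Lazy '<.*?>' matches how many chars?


Greedy '<.*>' tries to match as MUCH as possible.
Lazy '<.*?>' tries to match as LITTLE as possible.

String: '<ccaacaax><end>'
Greedy '<.*>' starts at first '<' and extends to the LAST '>': '<ccaacaax><end>' (15 chars)
Lazy '<.*?>' starts at first '<' and stops at the FIRST '>': '<ccaacaax>' (10 chars)

10


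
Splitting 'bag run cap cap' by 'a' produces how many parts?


Splitting by 'a' breaks the string at each occurrence of the separator.
Text: 'bag run cap cap'
Parts after split:
  Part 1: 'b'
  Part 2: 'g run c'
  Part 3: 'p c'
  Part 4: 'p'
Total parts: 4

4


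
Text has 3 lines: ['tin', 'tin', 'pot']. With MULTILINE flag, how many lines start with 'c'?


With MULTILINE flag, ^ matches the start of each line.
Lines: ['tin', 'tin', 'pot']
Checking which lines start with 'c':
  Line 1: 'tin' -> no
  Line 2: 'tin' -> no
  Line 3: 'pot' -> no
Matching lines: []
Count: 0

0


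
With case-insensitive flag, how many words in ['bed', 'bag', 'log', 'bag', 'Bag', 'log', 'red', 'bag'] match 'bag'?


Case-insensitive matching: compare each word's lowercase form to 'bag'.
  'bed' -> lower='bed' -> no
  'bag' -> lower='bag' -> MATCH
  'log' -> lower='log' -> no
  'bag' -> lower='bag' -> MATCH
  'Bag' -> lower='bag' -> MATCH
  'log' -> lower='log' -> no
  'red' -> lower='red' -> no
  'bag' -> lower='bag' -> MATCH
Matches: ['bag', 'bag', 'Bag', 'bag']
Count: 4

4


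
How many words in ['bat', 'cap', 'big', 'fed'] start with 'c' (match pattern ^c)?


Pattern ^c anchors to start of word. Check which words begin with 'c':
  'bat' -> no
  'cap' -> MATCH (starts with 'c')
  'big' -> no
  'fed' -> no
Matching words: ['cap']
Count: 1

1


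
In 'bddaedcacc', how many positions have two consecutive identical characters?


Looking for consecutive identical characters in 'bddaedcacc':
  pos 0-1: 'b' vs 'd' -> different
  pos 1-2: 'd' vs 'd' -> MATCH ('dd')
  pos 2-3: 'd' vs 'a' -> different
  pos 3-4: 'a' vs 'e' -> different
  pos 4-5: 'e' vs 'd' -> different
  pos 5-6: 'd' vs 'c' -> different
  pos 6-7: 'c' vs 'a' -> different
  pos 7-8: 'a' vs 'c' -> different
  pos 8-9: 'c' vs 'c' -> MATCH ('cc')
Consecutive identical pairs: ['dd', 'cc']
Count: 2

2


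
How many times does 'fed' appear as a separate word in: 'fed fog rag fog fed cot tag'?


Scanning each word for exact match 'fed':
  Word 1: 'fed' -> MATCH
  Word 2: 'fog' -> no
  Word 3: 'rag' -> no
  Word 4: 'fog' -> no
  Word 5: 'fed' -> MATCH
  Word 6: 'cot' -> no
  Word 7: 'tag' -> no
Total matches: 2

2


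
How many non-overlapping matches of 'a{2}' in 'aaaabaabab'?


Pattern 'a{2}' matches exactly 2 consecutive a's (greedy, non-overlapping).
String: 'aaaabaabab'
Scanning for runs of a's:
  Run at pos 0: 'aaaa' (length 4) -> 2 match(es)
  Run at pos 5: 'aa' (length 2) -> 1 match(es)
  Run at pos 8: 'a' (length 1) -> 0 match(es)
Matches found: ['aa', 'aa', 'aa']
Total: 3

3


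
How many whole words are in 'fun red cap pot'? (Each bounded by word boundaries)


Word boundaries (\b) mark the start/end of each word.
Text: 'fun red cap pot'
Splitting by whitespace:
  Word 1: 'fun'
  Word 2: 'red'
  Word 3: 'cap'
  Word 4: 'pot'
Total whole words: 4

4


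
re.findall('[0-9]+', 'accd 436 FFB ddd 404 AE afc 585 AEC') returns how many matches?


Pattern '[0-9]+' finds one or more digits.
Text: 'accd 436 FFB ddd 404 AE afc 585 AEC'
Scanning for matches:
  Match 1: '436'
  Match 2: '404'
  Match 3: '585'
Total matches: 3

3


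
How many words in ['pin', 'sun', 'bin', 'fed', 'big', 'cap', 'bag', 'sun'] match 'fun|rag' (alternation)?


Alternation 'fun|rag' matches either 'fun' or 'rag'.
Checking each word:
  'pin' -> no
  'sun' -> no
  'bin' -> no
  'fed' -> no
  'big' -> no
  'cap' -> no
  'bag' -> no
  'sun' -> no
Matches: []
Count: 0

0


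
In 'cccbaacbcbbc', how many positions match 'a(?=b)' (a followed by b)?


Lookahead 'a(?=b)' matches 'a' only when followed by 'b'.
String: 'cccbaacbcbbc'
Checking each position where char is 'a':
  pos 4: 'a' -> no (next='a')
  pos 5: 'a' -> no (next='c')
Matching positions: []
Count: 0

0


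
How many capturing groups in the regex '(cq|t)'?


To count capturing groups, count each '(' that starts a group.
Pattern: '(cq|t)'
Walking through the pattern:
  Position 0: '(' -> group #1
Total capturing groups: 1

1


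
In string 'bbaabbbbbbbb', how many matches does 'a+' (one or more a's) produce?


Pattern 'a+' matches one or more consecutive a's.
String: 'bbaabbbbbbbb'
Scanning for runs of a:
  Match 1: 'aa' (length 2)
Total matches: 1

1


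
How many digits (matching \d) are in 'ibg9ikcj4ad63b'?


\d matches any digit 0-9.
Scanning 'ibg9ikcj4ad63b':
  pos 3: '9' -> DIGIT
  pos 8: '4' -> DIGIT
  pos 11: '6' -> DIGIT
  pos 12: '3' -> DIGIT
Digits found: ['9', '4', '6', '3']
Total: 4

4


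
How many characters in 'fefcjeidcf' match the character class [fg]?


Character class [fg] matches any of: {f, g}
Scanning string 'fefcjeidcf' character by character:
  pos 0: 'f' -> MATCH
  pos 1: 'e' -> no
  pos 2: 'f' -> MATCH
  pos 3: 'c' -> no
  pos 4: 'j' -> no
  pos 5: 'e' -> no
  pos 6: 'i' -> no
  pos 7: 'd' -> no
  pos 8: 'c' -> no
  pos 9: 'f' -> MATCH
Total matches: 3

3


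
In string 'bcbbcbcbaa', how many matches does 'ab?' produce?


Pattern 'ab?' matches 'a' optionally followed by 'b'.
String: 'bcbbcbcbaa'
Scanning left to right for 'a' then checking next char:
  Match 1: 'a' (a not followed by b)
  Match 2: 'a' (a not followed by b)
Total matches: 2

2


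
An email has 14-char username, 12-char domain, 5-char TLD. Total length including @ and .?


An email address has format: username@domain.tld
Username length: 14
'@' character: 1
Domain length: 12
'.' character: 1
TLD length: 5
Total = 14 + 1 + 12 + 1 + 5 = 33

33


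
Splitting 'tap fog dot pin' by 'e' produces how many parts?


Splitting by 'e' breaks the string at each occurrence of the separator.
Text: 'tap fog dot pin'
Parts after split:
  Part 1: 'tap fog dot pin'
Total parts: 1

1


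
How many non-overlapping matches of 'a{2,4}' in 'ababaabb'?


Pattern 'a{2,4}' matches between 2 and 4 consecutive a's (greedy).
String: 'ababaabb'
Finding runs of a's and applying greedy matching:
  Run at pos 0: 'a' (length 1)
  Run at pos 2: 'a' (length 1)
  Run at pos 4: 'aa' (length 2)
Matches: ['aa']
Count: 1

1


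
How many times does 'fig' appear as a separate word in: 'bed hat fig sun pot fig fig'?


Scanning each word for exact match 'fig':
  Word 1: 'bed' -> no
  Word 2: 'hat' -> no
  Word 3: 'fig' -> MATCH
  Word 4: 'sun' -> no
  Word 5: 'pot' -> no
  Word 6: 'fig' -> MATCH
  Word 7: 'fig' -> MATCH
Total matches: 3

3


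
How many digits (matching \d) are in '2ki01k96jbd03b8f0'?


\d matches any digit 0-9.
Scanning '2ki01k96jbd03b8f0':
  pos 0: '2' -> DIGIT
  pos 3: '0' -> DIGIT
  pos 4: '1' -> DIGIT
  pos 6: '9' -> DIGIT
  pos 7: '6' -> DIGIT
  pos 11: '0' -> DIGIT
  pos 12: '3' -> DIGIT
  pos 14: '8' -> DIGIT
  pos 16: '0' -> DIGIT
Digits found: ['2', '0', '1', '9', '6', '0', '3', '8', '0']
Total: 9

9


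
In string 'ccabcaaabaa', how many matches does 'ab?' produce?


Pattern 'ab?' matches 'a' optionally followed by 'b'.
String: 'ccabcaaabaa'
Scanning left to right for 'a' then checking next char:
  Match 1: 'ab' (a followed by b)
  Match 2: 'a' (a not followed by b)
  Match 3: 'a' (a not followed by b)
  Match 4: 'ab' (a followed by b)
  Match 5: 'a' (a not followed by b)
  Match 6: 'a' (a not followed by b)
Total matches: 6

6


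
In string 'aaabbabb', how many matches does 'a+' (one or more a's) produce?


Pattern 'a+' matches one or more consecutive a's.
String: 'aaabbabb'
Scanning for runs of a:
  Match 1: 'aaa' (length 3)
  Match 2: 'a' (length 1)
Total matches: 2

2


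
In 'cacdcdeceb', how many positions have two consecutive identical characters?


Looking for consecutive identical characters in 'cacdcdeceb':
  pos 0-1: 'c' vs 'a' -> different
  pos 1-2: 'a' vs 'c' -> different
  pos 2-3: 'c' vs 'd' -> different
  pos 3-4: 'd' vs 'c' -> different
  pos 4-5: 'c' vs 'd' -> different
  pos 5-6: 'd' vs 'e' -> different
  pos 6-7: 'e' vs 'c' -> different
  pos 7-8: 'c' vs 'e' -> different
  pos 8-9: 'e' vs 'b' -> different
Consecutive identical pairs: []
Count: 0

0


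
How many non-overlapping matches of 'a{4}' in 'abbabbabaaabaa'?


Pattern 'a{4}' matches exactly 4 consecutive a's (greedy, non-overlapping).
String: 'abbabbabaaabaa'
Scanning for runs of a's:
  Run at pos 0: 'a' (length 1) -> 0 match(es)
  Run at pos 3: 'a' (length 1) -> 0 match(es)
  Run at pos 6: 'a' (length 1) -> 0 match(es)
  Run at pos 8: 'aaa' (length 3) -> 0 match(es)
  Run at pos 12: 'aa' (length 2) -> 0 match(es)
Matches found: []
Total: 0

0


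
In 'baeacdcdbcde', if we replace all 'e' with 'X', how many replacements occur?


re.sub('e', 'X', text) replaces every occurrence of 'e' with 'X'.
Text: 'baeacdcdbcde'
Scanning for 'e':
  pos 2: 'e' -> replacement #1
  pos 11: 'e' -> replacement #2
Total replacements: 2

2


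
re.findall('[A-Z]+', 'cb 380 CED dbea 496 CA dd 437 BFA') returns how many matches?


Pattern '[A-Z]+' finds one or more uppercase letters.
Text: 'cb 380 CED dbea 496 CA dd 437 BFA'
Scanning for matches:
  Match 1: 'CED'
  Match 2: 'CA'
  Match 3: 'BFA'
Total matches: 3

3


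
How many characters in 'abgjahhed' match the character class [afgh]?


Character class [afgh] matches any of: {a, f, g, h}
Scanning string 'abgjahhed' character by character:
  pos 0: 'a' -> MATCH
  pos 1: 'b' -> no
  pos 2: 'g' -> MATCH
  pos 3: 'j' -> no
  pos 4: 'a' -> MATCH
  pos 5: 'h' -> MATCH
  pos 6: 'h' -> MATCH
  pos 7: 'e' -> no
  pos 8: 'd' -> no
Total matches: 5

5


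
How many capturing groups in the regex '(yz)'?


To count capturing groups, count each '(' that starts a group.
Pattern: '(yz)'
Walking through the pattern:
  Position 0: '(' -> group #1
Total capturing groups: 1

1


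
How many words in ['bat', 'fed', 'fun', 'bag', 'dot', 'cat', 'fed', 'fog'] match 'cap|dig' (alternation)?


Alternation 'cap|dig' matches either 'cap' or 'dig'.
Checking each word:
  'bat' -> no
  'fed' -> no
  'fun' -> no
  'bag' -> no
  'dot' -> no
  'cat' -> no
  'fed' -> no
  'fog' -> no
Matches: []
Count: 0

0


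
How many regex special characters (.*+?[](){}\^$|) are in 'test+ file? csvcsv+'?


Regex special characters are: . * + ? [ ] ( ) { } \ ^ $ |
Scanning 'test+ file? csvcsv+':
  pos 4: '+' -> SPECIAL
  pos 10: '?' -> SPECIAL
  pos 18: '+' -> SPECIAL
Special chars found: ['+', '?', '+']
Total: 3

3


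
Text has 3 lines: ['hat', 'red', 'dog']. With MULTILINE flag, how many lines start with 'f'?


With MULTILINE flag, ^ matches the start of each line.
Lines: ['hat', 'red', 'dog']
Checking which lines start with 'f':
  Line 1: 'hat' -> no
  Line 2: 'red' -> no
  Line 3: 'dog' -> no
Matching lines: []
Count: 0

0


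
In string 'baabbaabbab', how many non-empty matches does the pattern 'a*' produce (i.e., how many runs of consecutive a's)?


Pattern 'a*' matches zero or more a's. We want non-empty runs of consecutive a's.
String: 'baabbaabbab'
Walking through the string to find runs of a's:
  Run 1: positions 1-2 -> 'aa'
  Run 2: positions 5-6 -> 'aa'
  Run 3: positions 9-9 -> 'a'
Non-empty runs found: ['aa', 'aa', 'a']
Count: 3

3


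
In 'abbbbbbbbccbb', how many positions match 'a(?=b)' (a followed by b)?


Lookahead 'a(?=b)' matches 'a' only when followed by 'b'.
String: 'abbbbbbbbccbb'
Checking each position where char is 'a':
  pos 0: 'a' -> MATCH (next='b')
Matching positions: [0]
Count: 1

1


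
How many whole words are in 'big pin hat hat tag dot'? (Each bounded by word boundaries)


Word boundaries (\b) mark the start/end of each word.
Text: 'big pin hat hat tag dot'
Splitting by whitespace:
  Word 1: 'big'
  Word 2: 'pin'
  Word 3: 'hat'
  Word 4: 'hat'
  Word 5: 'tag'
  Word 6: 'dot'
Total whole words: 6

6


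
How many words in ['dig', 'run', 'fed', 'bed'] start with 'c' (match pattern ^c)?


Pattern ^c anchors to start of word. Check which words begin with 'c':
  'dig' -> no
  'run' -> no
  'fed' -> no
  'bed' -> no
Matching words: []
Count: 0

0


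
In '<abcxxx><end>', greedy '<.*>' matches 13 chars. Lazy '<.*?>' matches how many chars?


Greedy '<.*>' tries to match as MUCH as possible.
Lazy '<.*?>' tries to match as LITTLE as possible.

String: '<abcxxx><end>'
Greedy '<.*>' starts at first '<' and extends to the LAST '>': '<abcxxx><end>' (13 chars)
Lazy '<.*?>' starts at first '<' and stops at the FIRST '>': '<abcxxx>' (8 chars)

8


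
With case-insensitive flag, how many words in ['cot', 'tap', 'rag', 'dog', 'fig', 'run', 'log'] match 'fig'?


Case-insensitive matching: compare each word's lowercase form to 'fig'.
  'cot' -> lower='cot' -> no
  'tap' -> lower='tap' -> no
  'rag' -> lower='rag' -> no
  'dog' -> lower='dog' -> no
  'fig' -> lower='fig' -> MATCH
  'run' -> lower='run' -> no
  'log' -> lower='log' -> no
Matches: ['fig']
Count: 1

1


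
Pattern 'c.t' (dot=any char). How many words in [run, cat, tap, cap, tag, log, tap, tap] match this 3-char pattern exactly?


Pattern 'c.t' means: starts with 'c', any single char, ends with 't'.
Checking each word (must be exactly 3 chars):
  'run' (len=3): no
  'cat' (len=3): MATCH
  'tap' (len=3): no
  'cap' (len=3): no
  'tag' (len=3): no
  'log' (len=3): no
  'tap' (len=3): no
  'tap' (len=3): no
Matching words: ['cat']
Total: 1

1


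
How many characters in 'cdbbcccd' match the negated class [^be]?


Negated class [^be] matches any char NOT in {b, e}
Scanning 'cdbbcccd':
  pos 0: 'c' -> MATCH
  pos 1: 'd' -> MATCH
  pos 2: 'b' -> no (excluded)
  pos 3: 'b' -> no (excluded)
  pos 4: 'c' -> MATCH
  pos 5: 'c' -> MATCH
  pos 6: 'c' -> MATCH
  pos 7: 'd' -> MATCH
Total matches: 6

6


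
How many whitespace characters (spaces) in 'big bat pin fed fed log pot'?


\s matches whitespace characters (spaces, tabs, etc.).
Text: 'big bat pin fed fed log pot'
This text has 7 words separated by spaces.
Number of spaces = number of words - 1 = 7 - 1 = 6

6


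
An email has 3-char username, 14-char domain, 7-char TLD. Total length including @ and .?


An email address has format: username@domain.tld
Username length: 3
'@' character: 1
Domain length: 14
'.' character: 1
TLD length: 7
Total = 3 + 1 + 14 + 1 + 7 = 26

26


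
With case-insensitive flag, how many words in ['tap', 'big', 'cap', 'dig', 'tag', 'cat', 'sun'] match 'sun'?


Case-insensitive matching: compare each word's lowercase form to 'sun'.
  'tap' -> lower='tap' -> no
  'big' -> lower='big' -> no
  'cap' -> lower='cap' -> no
  'dig' -> lower='dig' -> no
  'tag' -> lower='tag' -> no
  'cat' -> lower='cat' -> no
  'sun' -> lower='sun' -> MATCH
Matches: ['sun']
Count: 1

1


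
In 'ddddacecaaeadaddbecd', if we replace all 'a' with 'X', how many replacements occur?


re.sub('a', 'X', text) replaces every occurrence of 'a' with 'X'.
Text: 'ddddacecaaeadaddbecd'
Scanning for 'a':
  pos 4: 'a' -> replacement #1
  pos 8: 'a' -> replacement #2
  pos 9: 'a' -> replacement #3
  pos 11: 'a' -> replacement #4
  pos 13: 'a' -> replacement #5
Total replacements: 5

5


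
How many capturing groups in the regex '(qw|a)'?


To count capturing groups, count each '(' that starts a group.
Pattern: '(qw|a)'
Walking through the pattern:
  Position 0: '(' -> group #1
Total capturing groups: 1

1


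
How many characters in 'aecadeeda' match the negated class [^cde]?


Negated class [^cde] matches any char NOT in {c, d, e}
Scanning 'aecadeeda':
  pos 0: 'a' -> MATCH
  pos 1: 'e' -> no (excluded)
  pos 2: 'c' -> no (excluded)
  pos 3: 'a' -> MATCH
  pos 4: 'd' -> no (excluded)
  pos 5: 'e' -> no (excluded)
  pos 6: 'e' -> no (excluded)
  pos 7: 'd' -> no (excluded)
  pos 8: 'a' -> MATCH
Total matches: 3

3


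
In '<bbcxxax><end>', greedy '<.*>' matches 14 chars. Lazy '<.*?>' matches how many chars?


Greedy '<.*>' tries to match as MUCH as possible.
Lazy '<.*?>' tries to match as LITTLE as possible.

String: '<bbcxxax><end>'
Greedy '<.*>' starts at first '<' and extends to the LAST '>': '<bbcxxax><end>' (14 chars)
Lazy '<.*?>' starts at first '<' and stops at the FIRST '>': '<bbcxxax>' (9 chars)

9


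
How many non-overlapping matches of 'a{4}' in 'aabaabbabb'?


Pattern 'a{4}' matches exactly 4 consecutive a's (greedy, non-overlapping).
String: 'aabaabbabb'
Scanning for runs of a's:
  Run at pos 0: 'aa' (length 2) -> 0 match(es)
  Run at pos 3: 'aa' (length 2) -> 0 match(es)
  Run at pos 7: 'a' (length 1) -> 0 match(es)
Matches found: []
Total: 0

0


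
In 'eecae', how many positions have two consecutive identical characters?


Looking for consecutive identical characters in 'eecae':
  pos 0-1: 'e' vs 'e' -> MATCH ('ee')
  pos 1-2: 'e' vs 'c' -> different
  pos 2-3: 'c' vs 'a' -> different
  pos 3-4: 'a' vs 'e' -> different
Consecutive identical pairs: ['ee']
Count: 1

1


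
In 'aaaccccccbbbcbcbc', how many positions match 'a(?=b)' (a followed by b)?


Lookahead 'a(?=b)' matches 'a' only when followed by 'b'.
String: 'aaaccccccbbbcbcbc'
Checking each position where char is 'a':
  pos 0: 'a' -> no (next='a')
  pos 1: 'a' -> no (next='a')
  pos 2: 'a' -> no (next='c')
Matching positions: []
Count: 0

0


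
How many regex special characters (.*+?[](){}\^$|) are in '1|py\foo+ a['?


Regex special characters are: . * + ? [ ] ( ) { } \ ^ $ |
Scanning '1|py\foo+ a[':
  pos 1: '|' -> SPECIAL
  pos 4: '\' -> SPECIAL
  pos 8: '+' -> SPECIAL
  pos 11: '[' -> SPECIAL
Special chars found: ['|', '\\', '+', '[']
Total: 4

4


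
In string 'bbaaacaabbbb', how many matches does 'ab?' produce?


Pattern 'ab?' matches 'a' optionally followed by 'b'.
String: 'bbaaacaabbbb'
Scanning left to right for 'a' then checking next char:
  Match 1: 'a' (a not followed by b)
  Match 2: 'a' (a not followed by b)
  Match 3: 'a' (a not followed by b)
  Match 4: 'a' (a not followed by b)
  Match 5: 'ab' (a followed by b)
Total matches: 5

5


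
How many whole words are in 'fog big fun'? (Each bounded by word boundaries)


Word boundaries (\b) mark the start/end of each word.
Text: 'fog big fun'
Splitting by whitespace:
  Word 1: 'fog'
  Word 2: 'big'
  Word 3: 'fun'
Total whole words: 3

3


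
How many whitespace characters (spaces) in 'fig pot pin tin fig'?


\s matches whitespace characters (spaces, tabs, etc.).
Text: 'fig pot pin tin fig'
This text has 5 words separated by spaces.
Number of spaces = number of words - 1 = 5 - 1 = 4

4


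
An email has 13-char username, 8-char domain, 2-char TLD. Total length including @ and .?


An email address has format: username@domain.tld
Username length: 13
'@' character: 1
Domain length: 8
'.' character: 1
TLD length: 2
Total = 13 + 1 + 8 + 1 + 2 = 25

25


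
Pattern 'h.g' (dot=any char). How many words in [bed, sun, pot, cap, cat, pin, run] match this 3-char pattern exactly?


Pattern 'h.g' means: starts with 'h', any single char, ends with 'g'.
Checking each word (must be exactly 3 chars):
  'bed' (len=3): no
  'sun' (len=3): no
  'pot' (len=3): no
  'cap' (len=3): no
  'cat' (len=3): no
  'pin' (len=3): no
  'run' (len=3): no
Matching words: []
Total: 0

0


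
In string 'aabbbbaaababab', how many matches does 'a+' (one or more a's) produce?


Pattern 'a+' matches one or more consecutive a's.
String: 'aabbbbaaababab'
Scanning for runs of a:
  Match 1: 'aa' (length 2)
  Match 2: 'aaa' (length 3)
  Match 3: 'a' (length 1)
  Match 4: 'a' (length 1)
Total matches: 4

4


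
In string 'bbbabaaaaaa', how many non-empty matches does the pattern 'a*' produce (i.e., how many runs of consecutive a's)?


Pattern 'a*' matches zero or more a's. We want non-empty runs of consecutive a's.
String: 'bbbabaaaaaa'
Walking through the string to find runs of a's:
  Run 1: positions 3-3 -> 'a'
  Run 2: positions 5-10 -> 'aaaaaa'
Non-empty runs found: ['a', 'aaaaaa']
Count: 2

2


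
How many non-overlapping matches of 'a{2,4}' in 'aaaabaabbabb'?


Pattern 'a{2,4}' matches between 2 and 4 consecutive a's (greedy).
String: 'aaaabaabbabb'
Finding runs of a's and applying greedy matching:
  Run at pos 0: 'aaaa' (length 4)
  Run at pos 5: 'aa' (length 2)
  Run at pos 9: 'a' (length 1)
Matches: ['aaaa', 'aa']
Count: 2

2


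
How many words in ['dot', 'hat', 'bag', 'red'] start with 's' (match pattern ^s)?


Pattern ^s anchors to start of word. Check which words begin with 's':
  'dot' -> no
  'hat' -> no
  'bag' -> no
  'red' -> no
Matching words: []
Count: 0

0


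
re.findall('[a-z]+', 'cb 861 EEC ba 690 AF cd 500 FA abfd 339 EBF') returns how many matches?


Pattern '[a-z]+' finds one or more lowercase letters.
Text: 'cb 861 EEC ba 690 AF cd 500 FA abfd 339 EBF'
Scanning for matches:
  Match 1: 'cb'
  Match 2: 'ba'
  Match 3: 'cd'
  Match 4: 'abfd'
Total matches: 4

4


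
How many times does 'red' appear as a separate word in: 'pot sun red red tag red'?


Scanning each word for exact match 'red':
  Word 1: 'pot' -> no
  Word 2: 'sun' -> no
  Word 3: 'red' -> MATCH
  Word 4: 'red' -> MATCH
  Word 5: 'tag' -> no
  Word 6: 'red' -> MATCH
Total matches: 3

3


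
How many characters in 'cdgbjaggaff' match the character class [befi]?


Character class [befi] matches any of: {b, e, f, i}
Scanning string 'cdgbjaggaff' character by character:
  pos 0: 'c' -> no
  pos 1: 'd' -> no
  pos 2: 'g' -> no
  pos 3: 'b' -> MATCH
  pos 4: 'j' -> no
  pos 5: 'a' -> no
  pos 6: 'g' -> no
  pos 7: 'g' -> no
  pos 8: 'a' -> no
  pos 9: 'f' -> MATCH
  pos 10: 'f' -> MATCH
Total matches: 3

3


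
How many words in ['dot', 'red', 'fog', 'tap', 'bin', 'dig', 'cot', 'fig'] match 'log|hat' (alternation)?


Alternation 'log|hat' matches either 'log' or 'hat'.
Checking each word:
  'dot' -> no
  'red' -> no
  'fog' -> no
  'tap' -> no
  'bin' -> no
  'dig' -> no
  'cot' -> no
  'fig' -> no
Matches: []
Count: 0

0


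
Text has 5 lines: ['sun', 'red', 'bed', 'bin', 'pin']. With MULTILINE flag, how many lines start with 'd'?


With MULTILINE flag, ^ matches the start of each line.
Lines: ['sun', 'red', 'bed', 'bin', 'pin']
Checking which lines start with 'd':
  Line 1: 'sun' -> no
  Line 2: 'red' -> no
  Line 3: 'bed' -> no
  Line 4: 'bin' -> no
  Line 5: 'pin' -> no
Matching lines: []
Count: 0

0


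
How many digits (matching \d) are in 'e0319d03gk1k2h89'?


\d matches any digit 0-9.
Scanning 'e0319d03gk1k2h89':
  pos 1: '0' -> DIGIT
  pos 2: '3' -> DIGIT
  pos 3: '1' -> DIGIT
  pos 4: '9' -> DIGIT
  pos 6: '0' -> DIGIT
  pos 7: '3' -> DIGIT
  pos 10: '1' -> DIGIT
  pos 12: '2' -> DIGIT
  pos 14: '8' -> DIGIT
  pos 15: '9' -> DIGIT
Digits found: ['0', '3', '1', '9', '0', '3', '1', '2', '8', '9']
Total: 10

10


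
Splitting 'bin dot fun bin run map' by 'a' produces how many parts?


Splitting by 'a' breaks the string at each occurrence of the separator.
Text: 'bin dot fun bin run map'
Parts after split:
  Part 1: 'bin dot fun bin run m'
  Part 2: 'p'
Total parts: 2

2


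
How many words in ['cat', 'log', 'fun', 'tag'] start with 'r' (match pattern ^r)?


Pattern ^r anchors to start of word. Check which words begin with 'r':
  'cat' -> no
  'log' -> no
  'fun' -> no
  'tag' -> no
Matching words: []
Count: 0

0


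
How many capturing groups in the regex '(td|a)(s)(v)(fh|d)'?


To count capturing groups, count each '(' that starts a group.
Pattern: '(td|a)(s)(v)(fh|d)'
Walking through the pattern:
  Position 0: '(' -> group #1
  Position 6: '(' -> group #2
  Position 9: '(' -> group #3
  Position 12: '(' -> group #4
Total capturing groups: 4

4


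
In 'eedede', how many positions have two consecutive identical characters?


Looking for consecutive identical characters in 'eedede':
  pos 0-1: 'e' vs 'e' -> MATCH ('ee')
  pos 1-2: 'e' vs 'd' -> different
  pos 2-3: 'd' vs 'e' -> different
  pos 3-4: 'e' vs 'd' -> different
  pos 4-5: 'd' vs 'e' -> different
Consecutive identical pairs: ['ee']
Count: 1

1


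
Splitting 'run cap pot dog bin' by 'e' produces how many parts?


Splitting by 'e' breaks the string at each occurrence of the separator.
Text: 'run cap pot dog bin'
Parts after split:
  Part 1: 'run cap pot dog bin'
Total parts: 1

1


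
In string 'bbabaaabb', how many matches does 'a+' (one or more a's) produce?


Pattern 'a+' matches one or more consecutive a's.
String: 'bbabaaabb'
Scanning for runs of a:
  Match 1: 'a' (length 1)
  Match 2: 'aaa' (length 3)
Total matches: 2

2


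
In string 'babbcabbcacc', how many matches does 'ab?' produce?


Pattern 'ab?' matches 'a' optionally followed by 'b'.
String: 'babbcabbcacc'
Scanning left to right for 'a' then checking next char:
  Match 1: 'ab' (a followed by b)
  Match 2: 'ab' (a followed by b)
  Match 3: 'a' (a not followed by b)
Total matches: 3

3


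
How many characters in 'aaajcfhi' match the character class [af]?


Character class [af] matches any of: {a, f}
Scanning string 'aaajcfhi' character by character:
  pos 0: 'a' -> MATCH
  pos 1: 'a' -> MATCH
  pos 2: 'a' -> MATCH
  pos 3: 'j' -> no
  pos 4: 'c' -> no
  pos 5: 'f' -> MATCH
  pos 6: 'h' -> no
  pos 7: 'i' -> no
Total matches: 4

4


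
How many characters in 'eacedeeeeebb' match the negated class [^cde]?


Negated class [^cde] matches any char NOT in {c, d, e}
Scanning 'eacedeeeeebb':
  pos 0: 'e' -> no (excluded)
  pos 1: 'a' -> MATCH
  pos 2: 'c' -> no (excluded)
  pos 3: 'e' -> no (excluded)
  pos 4: 'd' -> no (excluded)
  pos 5: 'e' -> no (excluded)
  pos 6: 'e' -> no (excluded)
  pos 7: 'e' -> no (excluded)
  pos 8: 'e' -> no (excluded)
  pos 9: 'e' -> no (excluded)
  pos 10: 'b' -> MATCH
  pos 11: 'b' -> MATCH
Total matches: 3

3


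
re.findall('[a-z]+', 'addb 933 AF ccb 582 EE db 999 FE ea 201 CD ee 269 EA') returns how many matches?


Pattern '[a-z]+' finds one or more lowercase letters.
Text: 'addb 933 AF ccb 582 EE db 999 FE ea 201 CD ee 269 EA'
Scanning for matches:
  Match 1: 'addb'
  Match 2: 'ccb'
  Match 3: 'db'
  Match 4: 'ea'
  Match 5: 'ee'
Total matches: 5

5


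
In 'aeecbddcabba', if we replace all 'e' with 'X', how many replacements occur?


re.sub('e', 'X', text) replaces every occurrence of 'e' with 'X'.
Text: 'aeecbddcabba'
Scanning for 'e':
  pos 1: 'e' -> replacement #1
  pos 2: 'e' -> replacement #2
Total replacements: 2

2


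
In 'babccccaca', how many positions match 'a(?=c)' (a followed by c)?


Lookahead 'a(?=c)' matches 'a' only when followed by 'c'.
String: 'babccccaca'
Checking each position where char is 'a':
  pos 1: 'a' -> no (next='b')
  pos 7: 'a' -> MATCH (next='c')
Matching positions: [7]
Count: 1

1


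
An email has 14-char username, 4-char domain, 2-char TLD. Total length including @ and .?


An email address has format: username@domain.tld
Username length: 14
'@' character: 1
Domain length: 4
'.' character: 1
TLD length: 2
Total = 14 + 1 + 4 + 1 + 2 = 22

22


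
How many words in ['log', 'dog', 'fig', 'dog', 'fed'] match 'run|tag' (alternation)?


Alternation 'run|tag' matches either 'run' or 'tag'.
Checking each word:
  'log' -> no
  'dog' -> no
  'fig' -> no
  'dog' -> no
  'fed' -> no
Matches: []
Count: 0

0


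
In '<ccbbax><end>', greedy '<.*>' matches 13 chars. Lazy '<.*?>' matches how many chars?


Greedy '<.*>' tries to match as MUCH as possible.
Lazy '<.*?>' tries to match as LITTLE as possible.

String: '<ccbbax><end>'
Greedy '<.*>' starts at first '<' and extends to the LAST '>': '<ccbbax><end>' (13 chars)
Lazy '<.*?>' starts at first '<' and stops at the FIRST '>': '<ccbbax>' (8 chars)

8


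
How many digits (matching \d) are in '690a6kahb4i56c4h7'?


\d matches any digit 0-9.
Scanning '690a6kahb4i56c4h7':
  pos 0: '6' -> DIGIT
  pos 1: '9' -> DIGIT
  pos 2: '0' -> DIGIT
  pos 4: '6' -> DIGIT
  pos 9: '4' -> DIGIT
  pos 11: '5' -> DIGIT
  pos 12: '6' -> DIGIT
  pos 14: '4' -> DIGIT
  pos 16: '7' -> DIGIT
Digits found: ['6', '9', '0', '6', '4', '5', '6', '4', '7']
Total: 9

9


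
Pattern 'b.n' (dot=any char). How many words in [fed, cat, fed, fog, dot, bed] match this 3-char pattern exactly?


Pattern 'b.n' means: starts with 'b', any single char, ends with 'n'.
Checking each word (must be exactly 3 chars):
  'fed' (len=3): no
  'cat' (len=3): no
  'fed' (len=3): no
  'fog' (len=3): no
  'dot' (len=3): no
  'bed' (len=3): no
Matching words: []
Total: 0

0


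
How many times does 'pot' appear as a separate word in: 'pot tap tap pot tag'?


Scanning each word for exact match 'pot':
  Word 1: 'pot' -> MATCH
  Word 2: 'tap' -> no
  Word 3: 'tap' -> no
  Word 4: 'pot' -> MATCH
  Word 5: 'tag' -> no
Total matches: 2

2


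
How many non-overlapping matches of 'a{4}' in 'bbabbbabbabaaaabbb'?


Pattern 'a{4}' matches exactly 4 consecutive a's (greedy, non-overlapping).
String: 'bbabbbabbabaaaabbb'
Scanning for runs of a's:
  Run at pos 2: 'a' (length 1) -> 0 match(es)
  Run at pos 6: 'a' (length 1) -> 0 match(es)
  Run at pos 9: 'a' (length 1) -> 0 match(es)
  Run at pos 11: 'aaaa' (length 4) -> 1 match(es)
Matches found: ['aaaa']
Total: 1

1


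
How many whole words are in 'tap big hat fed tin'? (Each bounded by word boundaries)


Word boundaries (\b) mark the start/end of each word.
Text: 'tap big hat fed tin'
Splitting by whitespace:
  Word 1: 'tap'
  Word 2: 'big'
  Word 3: 'hat'
  Word 4: 'fed'
  Word 5: 'tin'
Total whole words: 5

5


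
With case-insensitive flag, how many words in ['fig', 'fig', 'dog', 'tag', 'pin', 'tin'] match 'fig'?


Case-insensitive matching: compare each word's lowercase form to 'fig'.
  'fig' -> lower='fig' -> MATCH
  'fig' -> lower='fig' -> MATCH
  'dog' -> lower='dog' -> no
  'tag' -> lower='tag' -> no
  'pin' -> lower='pin' -> no
  'tin' -> lower='tin' -> no
Matches: ['fig', 'fig']
Count: 2

2


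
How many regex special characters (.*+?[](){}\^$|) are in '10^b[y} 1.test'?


Regex special characters are: . * + ? [ ] ( ) { } \ ^ $ |
Scanning '10^b[y} 1.test':
  pos 2: '^' -> SPECIAL
  pos 4: '[' -> SPECIAL
  pos 6: '}' -> SPECIAL
  pos 9: '.' -> SPECIAL
Special chars found: ['^', '[', '}', '.']
Total: 4

4


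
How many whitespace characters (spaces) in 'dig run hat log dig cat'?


\s matches whitespace characters (spaces, tabs, etc.).
Text: 'dig run hat log dig cat'
This text has 6 words separated by spaces.
Number of spaces = number of words - 1 = 6 - 1 = 5

5


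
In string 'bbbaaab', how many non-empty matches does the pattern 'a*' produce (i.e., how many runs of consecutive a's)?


Pattern 'a*' matches zero or more a's. We want non-empty runs of consecutive a's.
String: 'bbbaaab'
Walking through the string to find runs of a's:
  Run 1: positions 3-5 -> 'aaa'
Non-empty runs found: ['aaa']
Count: 1

1


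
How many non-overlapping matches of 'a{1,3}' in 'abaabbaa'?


Pattern 'a{1,3}' matches between 1 and 3 consecutive a's (greedy).
String: 'abaabbaa'
Finding runs of a's and applying greedy matching:
  Run at pos 0: 'a' (length 1)
  Run at pos 2: 'aa' (length 2)
  Run at pos 6: 'aa' (length 2)
Matches: ['a', 'aa', 'aa']
Count: 3

3


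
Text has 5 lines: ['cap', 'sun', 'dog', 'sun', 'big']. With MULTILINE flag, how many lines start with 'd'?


With MULTILINE flag, ^ matches the start of each line.
Lines: ['cap', 'sun', 'dog', 'sun', 'big']
Checking which lines start with 'd':
  Line 1: 'cap' -> no
  Line 2: 'sun' -> no
  Line 3: 'dog' -> MATCH
  Line 4: 'sun' -> no
  Line 5: 'big' -> no
Matching lines: ['dog']
Count: 1

1


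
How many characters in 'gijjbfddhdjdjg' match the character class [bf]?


Character class [bf] matches any of: {b, f}
Scanning string 'gijjbfddhdjdjg' character by character:
  pos 0: 'g' -> no
  pos 1: 'i' -> no
  pos 2: 'j' -> no
  pos 3: 'j' -> no
  pos 4: 'b' -> MATCH
  pos 5: 'f' -> MATCH
  pos 6: 'd' -> no
  pos 7: 'd' -> no
  pos 8: 'h' -> no
  pos 9: 'd' -> no
  pos 10: 'j' -> no
  pos 11: 'd' -> no
  pos 12: 'j' -> no
  pos 13: 'g' -> no
Total matches: 2

2


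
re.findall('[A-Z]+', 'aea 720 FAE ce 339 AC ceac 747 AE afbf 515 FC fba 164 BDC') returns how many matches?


Pattern '[A-Z]+' finds one or more uppercase letters.
Text: 'aea 720 FAE ce 339 AC ceac 747 AE afbf 515 FC fba 164 BDC'
Scanning for matches:
  Match 1: 'FAE'
  Match 2: 'AC'
  Match 3: 'AE'
  Match 4: 'FC'
  Match 5: 'BDC'
Total matches: 5

5


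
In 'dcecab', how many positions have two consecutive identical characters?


Looking for consecutive identical characters in 'dcecab':
  pos 0-1: 'd' vs 'c' -> different
  pos 1-2: 'c' vs 'e' -> different
  pos 2-3: 'e' vs 'c' -> different
  pos 3-4: 'c' vs 'a' -> different
  pos 4-5: 'a' vs 'b' -> different
Consecutive identical pairs: []
Count: 0

0


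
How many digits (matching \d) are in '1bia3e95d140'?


\d matches any digit 0-9.
Scanning '1bia3e95d140':
  pos 0: '1' -> DIGIT
  pos 4: '3' -> DIGIT
  pos 6: '9' -> DIGIT
  pos 7: '5' -> DIGIT
  pos 9: '1' -> DIGIT
  pos 10: '4' -> DIGIT
  pos 11: '0' -> DIGIT
Digits found: ['1', '3', '9', '5', '1', '4', '0']
Total: 7

7


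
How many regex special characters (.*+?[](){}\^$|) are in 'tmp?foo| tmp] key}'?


Regex special characters are: . * + ? [ ] ( ) { } \ ^ $ |
Scanning 'tmp?foo| tmp] key}':
  pos 3: '?' -> SPECIAL
  pos 7: '|' -> SPECIAL
  pos 12: ']' -> SPECIAL
  pos 17: '}' -> SPECIAL
Special chars found: ['?', '|', ']', '}']
Total: 4

4


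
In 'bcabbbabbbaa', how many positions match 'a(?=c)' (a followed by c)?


Lookahead 'a(?=c)' matches 'a' only when followed by 'c'.
String: 'bcabbbabbbaa'
Checking each position where char is 'a':
  pos 2: 'a' -> no (next='b')
  pos 6: 'a' -> no (next='b')
  pos 10: 'a' -> no (next='a')
Matching positions: []
Count: 0

0


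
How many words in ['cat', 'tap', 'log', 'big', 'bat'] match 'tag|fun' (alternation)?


Alternation 'tag|fun' matches either 'tag' or 'fun'.
Checking each word:
  'cat' -> no
  'tap' -> no
  'log' -> no
  'big' -> no
  'bat' -> no
Matches: []
Count: 0

0


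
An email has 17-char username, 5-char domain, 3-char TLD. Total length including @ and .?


An email address has format: username@domain.tld
Username length: 17
'@' character: 1
Domain length: 5
'.' character: 1
TLD length: 3
Total = 17 + 1 + 5 + 1 + 3 = 27

27


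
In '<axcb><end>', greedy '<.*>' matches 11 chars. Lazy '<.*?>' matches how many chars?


Greedy '<.*>' tries to match as MUCH as possible.
Lazy '<.*?>' tries to match as LITTLE as possible.

String: '<axcb><end>'
Greedy '<.*>' starts at first '<' and extends to the LAST '>': '<axcb><end>' (11 chars)
Lazy '<.*?>' starts at first '<' and stops at the FIRST '>': '<axcb>' (6 chars)

6


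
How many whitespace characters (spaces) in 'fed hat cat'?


\s matches whitespace characters (spaces, tabs, etc.).
Text: 'fed hat cat'
This text has 3 words separated by spaces.
Number of spaces = number of words - 1 = 3 - 1 = 2

2


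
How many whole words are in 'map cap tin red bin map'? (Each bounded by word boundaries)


Word boundaries (\b) mark the start/end of each word.
Text: 'map cap tin red bin map'
Splitting by whitespace:
  Word 1: 'map'
  Word 2: 'cap'
  Word 3: 'tin'
  Word 4: 'red'
  Word 5: 'bin'
  Word 6: 'map'
Total whole words: 6

6
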